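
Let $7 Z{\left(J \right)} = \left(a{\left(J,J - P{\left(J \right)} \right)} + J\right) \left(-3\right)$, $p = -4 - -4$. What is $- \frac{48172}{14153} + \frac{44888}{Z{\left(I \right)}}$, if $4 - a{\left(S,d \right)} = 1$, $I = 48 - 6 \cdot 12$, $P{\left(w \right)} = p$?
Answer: $\frac{634866316}{127377} \approx 4984.1$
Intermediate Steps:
$p = 0$ ($p = -4 + 4 = 0$)
$P{\left(w \right)} = 0$
$I = -24$ ($I = 48 - 72 = -24$)
$a{\left(S,d \right)} = 3$ ($a{\left(S,d \right)} = 4 - 1 = 3$)
$Z{\left(J \right)} = - \frac{9}{7} - \frac{3 J}{7}$ ($Z{\left(J \right)} = \frac{\left(3 + J\right) \left(-3\right)}{7} = \frac{-9 - 3 J}{7} = - \frac{9}{7} - \frac{3 J}{7}$)
$- \frac{48172}{14153} + \frac{44888}{Z{\left(I \right)}} = - \frac{48172}{14153} + \frac{44888}{- \frac{9}{7} - - \frac{72}{7}} = \left(-48172\right) \frac{1}{14153} + \frac{44888}{- \frac{9}{7} + \frac{72}{7}} = - \frac{48172}{14153} + \frac{44888}{9} = \frac{634866316}{127377}$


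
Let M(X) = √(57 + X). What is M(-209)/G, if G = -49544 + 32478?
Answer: -I*√38/8533 ≈ -0.00072242*I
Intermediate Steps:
G = -17066
M(-209)/G = √(57 - 209)/(-17066) = √(-152)*(-1/17066) = (2*I*√38)*(-1/17066) = -I*√38/8533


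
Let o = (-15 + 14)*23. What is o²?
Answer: 529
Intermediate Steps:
o = -23 (o = -1*23 = -23)
o² = (-23)² = 529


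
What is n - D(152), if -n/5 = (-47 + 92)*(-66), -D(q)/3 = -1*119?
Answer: 14493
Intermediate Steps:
D(q) = 357 (D(q) = -(-3)*119 = -3*(-119) = 357)
n = 14850 (n = -5*(-47 + 92)*(-66) = -225*(-66) = -5*(-2970) = 14850)
n - D(152) = 14850 - 1*357 = 14850 - 357 = 14493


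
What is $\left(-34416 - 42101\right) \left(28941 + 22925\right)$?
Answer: $-3968630722$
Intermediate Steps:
$\left(-34416 - 42101\right) \left(28941 + 22925\right) = \left(-76517\right) 51866 = -3968630722$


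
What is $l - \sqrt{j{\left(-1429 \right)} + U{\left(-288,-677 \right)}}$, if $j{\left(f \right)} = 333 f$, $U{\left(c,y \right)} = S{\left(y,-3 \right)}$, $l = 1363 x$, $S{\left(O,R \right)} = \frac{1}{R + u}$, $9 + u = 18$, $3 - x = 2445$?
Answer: $-3328446 - \frac{i \sqrt{17130846}}{6} \approx -3.3284 \cdot 10^{6} - 689.82 i$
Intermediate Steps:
$x = -2442$ ($x = 3 - 2445 = -2442$)
$u = 9$ ($u = -9 + 18 = 9$)
$S{\left(O,R \right)} = \frac{1}{9 + R}$ ($S{\left(O,R \right)} = \frac{1}{R + 9} = \frac{1}{9 + R}$)
$l = -3328446$ ($l = 1363 \left(-2442\right) = -3328446$)
$U{\left(c,y \right)} = \frac{1}{6}$ ($U{\left(c,y \right)} = \frac{1}{9 - 3} = \frac{1}{6}$)
$l - \sqrt{j{\left(-1429 \right)} + U{\left(-288,-677 \right)}} = -3328446 - \sqrt{333 \left(-1429\right) + \frac{1}{6}} = -3328446 - \sqrt{-475857 + \frac{1}{6}} = -3328446 - \sqrt{- \frac{2855141}{6}} = -3328446 - \frac{i \sqrt{17130846}}{6}$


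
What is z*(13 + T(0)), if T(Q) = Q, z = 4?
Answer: 52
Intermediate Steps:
z*(13 + T(0)) = 4*(13 + 0) = 4*13 = 52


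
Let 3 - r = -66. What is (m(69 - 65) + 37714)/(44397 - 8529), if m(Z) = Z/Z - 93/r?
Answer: 144569/137494 ≈ 1.0515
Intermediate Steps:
r = 69 (r = 3 - 1*(-66) = 3 + 66 = 69)
m(Z) = -8/23 (m(Z) = Z/Z - 93/69 = 1 - 93*1/69 = 1 - 31/23 = -8/23)
(m(69 - 65) + 37714)/(44397 - 8529) = (-8/23 + 37714)/(44397 - 8529) = (867414/23)/35868 = (867414/23)*(1/35868) = 144569/137494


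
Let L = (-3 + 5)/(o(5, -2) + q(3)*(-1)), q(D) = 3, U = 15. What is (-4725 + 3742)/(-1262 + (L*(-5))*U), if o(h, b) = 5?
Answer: 983/1337 ≈ 0.73523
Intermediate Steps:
L = 1 (L = (-3 + 5)/(5 + 3*(-1)) = 2/(5 - 3) = 2/2 = 2*(½) = 1)
(-4725 + 3742)/(-1262 + (L*(-5))*U) = (-4725 + 3742)/(-1262 + (1*(-5))*15) = -983/(-1262 - 5*15) = -983/(-1262 - 75) = -983/(-1337) = -983*(-1/1337) = 983/1337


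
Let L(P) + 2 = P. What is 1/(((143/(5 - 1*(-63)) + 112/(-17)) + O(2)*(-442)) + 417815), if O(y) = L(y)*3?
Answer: 68/28411115 ≈ 2.3934e-6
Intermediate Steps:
L(P) = -2 + P
O(y) = -6 + 3*y (O(y) = (-2 + y)*3 = -6 + 3*y)
1/(((143/(5 - 1*(-63)) + 112/(-17)) + O(2)*(-442)) + 417815) = 1/(((143/(5 - 1*(-63)) + 112/(-17)) + (-6 + 3*2)*(-442)) + 417815) = 1/(((143/(5 + 63) + 112*(-1/17)) + (-6 + 6)*(-442)) + 417815) = 1/(((143/68 - 112/17) + 0*(-442)) + 417815) = 1/(((143*(1/68) - 112/17) + 0) + 417815) = 1/(((143/68 - 112/17) + 0) + 417815) = 1/((-305/68 + 0) + 417815) = 1/(-305/68 + 417815) = 1/(28411115/68) = 68/28411115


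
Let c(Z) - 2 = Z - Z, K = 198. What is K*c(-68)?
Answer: 396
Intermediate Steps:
c(Z) = 2 (c(Z) = 2 + (Z - Z) = 2 + 0 = 2)
K*c(-68) = 198*2 = 396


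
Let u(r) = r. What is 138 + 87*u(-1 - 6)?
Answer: -471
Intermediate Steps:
138 + 87*u(-1 - 6) = 138 + 87*(-1 - 6) = 138 + 87*(-7) = 138 - 609 = -471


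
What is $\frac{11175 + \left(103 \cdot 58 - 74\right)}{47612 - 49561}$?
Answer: $- \frac{17075}{1949} \approx -8.7609$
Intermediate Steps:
$\frac{11175 + \left(103 \cdot 58 - 74\right)}{47612 - 49561} = \frac{11175 + \left(5974 - 74\right)}{-1949} = \left(11175 + 5900\right) \left(- \frac{1}{1949}\right) = 17075 \left(- \frac{1}{1949}\right) = - \frac{17075}{1949}$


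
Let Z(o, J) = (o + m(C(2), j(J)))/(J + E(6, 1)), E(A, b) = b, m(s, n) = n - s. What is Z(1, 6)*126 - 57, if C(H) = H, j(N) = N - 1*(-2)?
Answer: 69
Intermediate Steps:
j(N) = 2 + N (j(N) = N + 2 = 2 + N)
Z(o, J) = (J + o)/(1 + J) (Z(o, J) = (o + ((2 + J) - 1*2))/(J + 1) = (o + ((2 + J) - 2))/(1 + J) = (o + J)/(1 + J) = (J + o)/(1 + J))
Z(1, 6)*126 - 57 = ((6 + 1)/(1 + 6))*126 - 57 = (7/7)*126 - 57 = ((⅐)*7)*126 - 57 = 1*126 - 57 = 126 - 57 = 69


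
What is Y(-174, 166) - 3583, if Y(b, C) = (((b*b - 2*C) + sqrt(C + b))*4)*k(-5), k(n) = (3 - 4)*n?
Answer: 595297 + 40*I*sqrt(2) ≈ 5.953e+5 + 56.569*I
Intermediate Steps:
k(n) = -n
Y(b, C) = -40*C + 20*b**2 + 20*sqrt(C + b) (Y(b, C) = (((b*b - 2*C) + sqrt(C + b))*4)*(-1*(-5)) = (((b**2 - 2*C) + sqrt(C + b))*4)*5 = ((b**2 + sqrt(C + b) - 2*C)*4)*5 = (-8*C + 4*b**2 + 4*sqrt(C + b))*5 = -40*C + 20*b**2 + 20*sqrt(C + b))
Y(-174, 166) - 3583 = (-40*166 + 20*(-174)**2 + 20*sqrt(166 - 174)) - 3583 = (-6640 + 20*30276 + 20*sqrt(-8)) - 3583 = (-6640 + 605520 + 20*(2*I*sqrt(2))) - 3583 = (-6640 + 605520 + 40*I*sqrt(2)) - 3583 = (598880 + 40*I*sqrt(2)) - 3583 = 595297 + 40*I*sqrt(2)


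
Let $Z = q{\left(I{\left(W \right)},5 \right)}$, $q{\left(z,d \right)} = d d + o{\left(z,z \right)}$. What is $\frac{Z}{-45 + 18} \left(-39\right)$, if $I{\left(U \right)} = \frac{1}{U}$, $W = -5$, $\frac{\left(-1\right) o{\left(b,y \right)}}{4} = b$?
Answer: $\frac{559}{15} \approx 37.267$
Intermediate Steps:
$o{\left(b,y \right)} = - 4 b$
$q{\left(z,d \right)} = d^{2} - 4 z$ ($q{\left(z,d \right)} = d d - 4 z = d^{2} - 4 z$)
$Z = \frac{129}{5}$ ($Z = 5^{2} - \frac{4}{-5} = 25 - - \frac{4}{5} = 25 + \frac{4}{5} = \frac{129}{5} \approx 25.8$)
$\frac{Z}{-45 + 18} \left(-39\right) = \frac{129}{5 \left(-45 + 18\right)} \left(-39\right) = \frac{129}{5 \left(-27\right)} \left(-39\right) = \frac{129}{5} \left(- \frac{1}{27}\right) \left(-39\right) = \left(- \frac{43}{45}\right) \left(-39\right) = \frac{559}{15}$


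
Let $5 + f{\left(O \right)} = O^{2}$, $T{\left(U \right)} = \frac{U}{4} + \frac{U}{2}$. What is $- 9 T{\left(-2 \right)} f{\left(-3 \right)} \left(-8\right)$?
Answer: $-432$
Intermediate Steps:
$T{\left(U \right)} = \frac{3 U}{4}$ ($T{\left(U \right)} = U \frac{1}{4} + U \frac{1}{2} = \frac{U}{4} + \frac{U}{2} = \frac{3 U}{4}$)
$f{\left(O \right)} = -5 + O^{2}$
$- 9 T{\left(-2 \right)} f{\left(-3 \right)} \left(-8\right) = - 9 \cdot \frac{3}{4} \left(-2\right) \left(-5 + \left(-3\right)^{2}\right) \left(-8\right) = - 9 \left(- \frac{3 \left(-5 + 9\right)}{2}\right) \left(-8\right) = - 9 \left(\left(- \frac{3}{2}\right) 4\right) \left(-8\right) = \left(-9\right) \left(-6\right) \left(-8\right) = 54 \left(-8\right) = -432$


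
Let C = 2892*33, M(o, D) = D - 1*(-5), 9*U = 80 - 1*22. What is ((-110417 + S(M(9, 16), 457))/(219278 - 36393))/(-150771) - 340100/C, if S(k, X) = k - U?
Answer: -2344455828241453/657882204678765 ≈ -3.5636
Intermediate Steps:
U = 58/9 (U = (80 - 1*22)/9 = (80 - 22)/9 = (⅑)*58 = 58/9 ≈ 6.4444)
M(o, D) = 5 + D (M(o, D) = D + 5 = 5 + D)
S(k, X) = -58/9 + k (S(k, X) = k - 1*58/9 = k - 58/9 = -58/9 + k)
C = 95436
((-110417 + S(M(9, 16), 457))/(219278 - 36393))/(-150771) - 340100/C = ((-110417 + (-58/9 + (5 + 16)))/(219278 - 36393))/(-150771) - 340100/95436 = ((-110417 + (-58/9 + 21))/182885)*(-1/150771) - 340100*1/95436 = ((-110417 + 131/9)*(1/182885))*(-1/150771) - 85025/23859 = -993622/9*1/182885*(-1/150771) - 85025/23859 = -993622/1645965*(-1/150771) - 85025/23859 = 993622/248163789015 - 85025/23859 = -2344455828241453/657882204678765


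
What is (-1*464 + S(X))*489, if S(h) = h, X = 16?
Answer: -219072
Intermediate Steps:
(-1*464 + S(X))*489 = (-1*464 + 16)*489 = (-464 + 16)*489 = -448*489 = -219072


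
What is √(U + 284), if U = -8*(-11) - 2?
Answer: √370 ≈ 19.235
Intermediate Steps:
U = 86 (U = 88 - 2 = 86)
√(U + 284) = √(86 + 284) = √370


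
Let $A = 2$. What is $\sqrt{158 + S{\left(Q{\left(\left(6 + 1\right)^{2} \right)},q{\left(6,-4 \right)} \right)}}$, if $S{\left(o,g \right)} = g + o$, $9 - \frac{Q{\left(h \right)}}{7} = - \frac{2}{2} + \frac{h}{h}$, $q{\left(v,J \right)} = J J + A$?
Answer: $\sqrt{239} \approx 15.46$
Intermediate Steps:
$q{\left(v,J \right)} = 2 + J^{2}$ ($q{\left(v,J \right)} = J J + 2 = J^{2} + 2 = 2 + J^{2}$)
$Q{\left(h \right)} = 63$ ($Q{\left(h \right)} = 63 - 7 \left(- \frac{2}{2} + \frac{h}{h}\right) = 63 - 7 \left(\left(-2\right) \frac{1}{2} + 1\right) = 63 - 7 \left(-1 + 1\right) = 63 - 0 = 63 + 0 = 63$)
$\sqrt{158 + S{\left(Q{\left(\left(6 + 1\right)^{2} \right)},q{\left(6,-4 \right)} \right)}} = \sqrt{158 + \left(\left(2 + \left(-4\right)^{2}\right) + 63\right)} = \sqrt{158 + \left(\left(2 + 16\right) + 63\right)} = \sqrt{158 + \left(18 + 63\right)} = \sqrt{158 + 81} = \sqrt{239}$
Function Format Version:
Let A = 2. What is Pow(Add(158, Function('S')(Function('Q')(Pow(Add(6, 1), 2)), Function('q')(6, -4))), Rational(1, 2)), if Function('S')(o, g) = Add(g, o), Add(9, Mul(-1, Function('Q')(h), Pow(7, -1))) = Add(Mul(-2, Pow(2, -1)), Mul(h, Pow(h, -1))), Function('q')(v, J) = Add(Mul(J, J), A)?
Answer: Pow(239, Rational(1, 2)) ≈ 15.460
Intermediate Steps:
Function('q')(v, J) = Add(2, Pow(J, 2)) (Function('q')(v, J) = Add(Mul(J, J), 2) = Add(Pow(J, 2), 2) = Add(2, Pow(J, 2)))
Function('Q')(h) = 63 (Function('Q')(h) = Add(63, Mul(-7, Add(Mul(-2, Pow(2, -1)), Mul(h, Pow(h, -1))))) = Add(63, Mul(-7, Add(Mul(-2, Rational(1, 2)), 1))) = Add(63, Mul(-7, Add(-1, 1))) = Add(63, Mul(-7, 0)) = Add(63, 0) = 63)
Pow(Add(158, Function('S')(Function('Q')(Pow(Add(6, 1), 2)), Function('q')(6, -4))), Rational(1, 2)) = Pow(Add(158, Add(Add(2, Pow(-4, 2)), 63)), Rational(1, 2)) = Pow(Add(158, Add(Add(2, 16), 63)), Rational(1, 2)) = Pow(Add(158, Add(18, 63)), Rational(1, 2)) = Pow(Add(158, 81), Rational(1, 2)) = Pow(239, Rational(1, 2))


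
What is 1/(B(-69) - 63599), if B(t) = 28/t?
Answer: -69/4388359 ≈ -1.5723e-5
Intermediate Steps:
1/(B(-69) - 63599) = 1/(28/(-69) - 63599) = 1/(28*(-1/69) - 63599) = 1/(-28/69 - 63599) = 1/(-4388359/69) = -69/4388359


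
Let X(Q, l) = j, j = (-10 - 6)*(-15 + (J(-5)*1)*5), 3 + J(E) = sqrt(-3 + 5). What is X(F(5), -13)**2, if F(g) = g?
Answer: 243200 - 76800*sqrt(2) ≈ 1.3459e+5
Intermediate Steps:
J(E) = -3 + sqrt(2) (J(E) = -3 + sqrt(-3 + 5) = -3 + sqrt(2))
j = 480 - 80*sqrt(2) (j = (-10 - 6)*(-15 + ((-3 + sqrt(2))*1)*5) = -16*(-15 + (-3 + sqrt(2))*5) = -16*(-15 + (-15 + 5*sqrt(2))) = -16*(-30 + 5*sqrt(2)) = 480 - 80*sqrt(2) ≈ 366.86)
X(Q, l) = 480 - 80*sqrt(2)
X(F(5), -13)**2 = (480 - 80*sqrt(2))**2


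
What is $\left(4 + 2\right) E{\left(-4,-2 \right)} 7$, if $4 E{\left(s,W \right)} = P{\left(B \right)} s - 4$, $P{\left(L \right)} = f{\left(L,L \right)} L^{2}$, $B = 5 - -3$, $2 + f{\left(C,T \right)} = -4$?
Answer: $16086$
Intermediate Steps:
$f{\left(C,T \right)} = -6$ ($f{\left(C,T \right)} = -2 - 4 = -6$)
$B = 8$ ($B = 5 + 3 = 8$)
$P{\left(L \right)} = - 6 L^{2}$
$E{\left(s,W \right)} = -1 - 96 s$ ($E{\left(s,W \right)} = \frac{- 6 \cdot 8^{2} s - 4}{4} = \frac{\left(-6\right) 64 s - 4}{4} = \frac{- 384 s - 4}{4} = \frac{-4 - 384 s}{4} = -1 - 96 s$)
$\left(4 + 2\right) E{\left(-4,-2 \right)} 7 = \left(4 + 2\right) \left(-1 - -384\right) 7 = 6 \left(-1 + 384\right) 7 = 6 \cdot 383 \cdot 7 = 2298 \cdot 7 = 16086$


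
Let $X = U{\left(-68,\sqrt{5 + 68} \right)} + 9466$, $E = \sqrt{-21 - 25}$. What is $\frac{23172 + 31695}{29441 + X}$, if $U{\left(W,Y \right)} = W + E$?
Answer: $\frac{2130979413}{1508467967} - \frac{54867 i \sqrt{46}}{1508467967} \approx 1.4127 - 0.00024669 i$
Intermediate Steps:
$E = i \sqrt{46}$ ($E = \sqrt{-46} = i \sqrt{46} \approx 6.7823 i$)
$U{\left(W,Y \right)} = W + i \sqrt{46}$
$X = 9398 + i \sqrt{46}$ ($X = \left(-68 + i \sqrt{46}\right) + 9466 = 9398 + i \sqrt{46} \approx 9398.0 + 6.7823 i$)
$\frac{23172 + 31695}{29441 + X} = \frac{23172 + 31695}{29441 + \left(9398 + i \sqrt{46}\right)} = \frac{54867}{38839 + i \sqrt{46}}$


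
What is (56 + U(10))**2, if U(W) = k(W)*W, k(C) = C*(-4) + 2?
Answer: 104976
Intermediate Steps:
k(C) = 2 - 4*C (k(C) = -4*C + 2 = 2 - 4*C)
U(W) = W*(2 - 4*W) (U(W) = (2 - 4*W)*W = W*(2 - 4*W))
(56 + U(10))**2 = (56 + 2*10*(1 - 2*10))**2 = (56 + 2*10*(1 - 20))**2 = (56 + 2*10*(-19))**2 = (56 - 380)**2 = (-324)**2 = 104976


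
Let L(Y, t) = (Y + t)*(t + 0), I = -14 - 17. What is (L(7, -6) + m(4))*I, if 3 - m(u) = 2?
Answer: 155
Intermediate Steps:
I = -31
m(u) = 1 (m(u) = 3 - 1*2 = 3 - 2 = 1)
L(Y, t) = t*(Y + t) (L(Y, t) = (Y + t)*t = t*(Y + t))
(L(7, -6) + m(4))*I = (-6*(7 - 6) + 1)*(-31) = (-6*1 + 1)*(-31) = (-6 + 1)*(-31) = -5*(-31) = 155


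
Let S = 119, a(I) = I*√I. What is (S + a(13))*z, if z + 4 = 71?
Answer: 7973 + 871*√13 ≈ 11113.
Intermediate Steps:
z = 67 (z = -4 + 71 = 67)
a(I) = I^(3/2)
(S + a(13))*z = (119 + 13^(3/2))*67 = (119 + 13*√13)*67 = 7973 + 871*√13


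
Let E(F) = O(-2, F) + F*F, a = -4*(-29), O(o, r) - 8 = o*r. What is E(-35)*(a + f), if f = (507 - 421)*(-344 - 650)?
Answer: -111234504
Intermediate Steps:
O(o, r) = 8 + o*r
a = 116
E(F) = 8 + F² - 2*F (E(F) = (8 - 2*F) + F*F = (8 - 2*F) + F² = 8 + F² - 2*F)
f = -85484 (f = 86*(-994) = -85484)
E(-35)*(a + f) = (8 + (-35)² - 2*(-35))*(116 - 85484) = (8 + 1225 + 70)*(-85368) = 1303*(-85368) = -111234504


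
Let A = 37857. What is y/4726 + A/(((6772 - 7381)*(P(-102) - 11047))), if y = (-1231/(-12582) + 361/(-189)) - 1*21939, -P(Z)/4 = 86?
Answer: -70844634708433/15277728167604 ≈ -4.6371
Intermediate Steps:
P(Z) = -344 (P(Z) = -4*86 = -344)
y = -644138365/29358 (y = (-1231*(-1/12582) + 361*(-1/189)) - 21939 = (1231/12582 - 361/189) - 21939 = -53203/29358 - 21939 = -644138365/29358 ≈ -21941.)
y/4726 + A/(((6772 - 7381)*(P(-102) - 11047))) = -644138365/29358/4726 + 37857/(((6772 - 7381)*(-344 - 11047))) = -644138365/29358*1/4726 + 37857/((-609*(-11391))) = -644138365/138745908 + 37857/6937119 = -644138365/138745908 + 37857*(1/6937119) = -644138365/138745908 + 12619/2312373 = -70844634708433/15277728167604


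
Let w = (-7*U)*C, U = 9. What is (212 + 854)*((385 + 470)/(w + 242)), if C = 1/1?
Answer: 911430/179 ≈ 5091.8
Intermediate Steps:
C = 1
w = -63 (w = -7*9*1 = -63*1 = -63)
(212 + 854)*((385 + 470)/(w + 242)) = (212 + 854)*((385 + 470)/(-63 + 242)) = 1066*(855/179) = 911430/179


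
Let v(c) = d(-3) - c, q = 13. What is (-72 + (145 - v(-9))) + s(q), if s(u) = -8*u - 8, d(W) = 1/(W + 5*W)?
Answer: -863/18 ≈ -47.944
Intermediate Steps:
d(W) = 1/(6*W)
v(c) = -1/18 - c (v(c) = (⅙)/(-3) - c = (⅙)*(-⅓) - c = -1/18 - c)
s(u) = -8 - 8*u
(-72 + (145 - v(-9))) + s(q) = (-72 + (145 - (-1/18 - 1*(-9)))) + (-8 - 8*13) = (-72 + (145 - (-1/18 + 9))) + (-8 - 104) = (-72 + (145 - 1*161/18)) - 112 = (-72 + (145 - 161/18)) - 112 = (-72 + 2449/18) - 112 = 1153/18 - 112 = -863/18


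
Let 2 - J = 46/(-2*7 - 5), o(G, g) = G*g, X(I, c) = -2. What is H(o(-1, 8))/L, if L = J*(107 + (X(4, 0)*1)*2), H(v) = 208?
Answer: 988/2163 ≈ 0.45677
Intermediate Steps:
J = 84/19 (J = 2 - 46/(-2*7 - 5) = 2 - 46/(-14 - 5) = 2 - 46/(-19) = 2 - 46*(-1)/19 = 2 - 1*(-46/19) = 2 + 46/19 = 84/19 ≈ 4.4211)
L = 8652/19 (L = 84*(107 - 2*1*2)/19 = 84*(107 - 2*2)/19 = 84*(107 - 4)/19 = (84/19)*103 = 8652/19 ≈ 455.37)
H(o(-1, 8))/L = 208/(8652/19) = 208*(19/8652) = 988/2163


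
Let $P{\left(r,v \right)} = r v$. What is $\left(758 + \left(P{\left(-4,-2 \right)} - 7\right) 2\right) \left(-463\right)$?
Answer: $-351880$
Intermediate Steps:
$\left(758 + \left(P{\left(-4,-2 \right)} - 7\right) 2\right) \left(-463\right) = \left(758 + \left(\left(-4\right) \left(-2\right) - 7\right) 2\right) \left(-463\right) = \left(758 + \left(8 - 7\right) 2\right) \left(-463\right) = \left(758 + 1 \cdot 2\right) \left(-463\right) = \left(758 + 2\right) \left(-463\right) = 760 \left(-463\right) = -351880$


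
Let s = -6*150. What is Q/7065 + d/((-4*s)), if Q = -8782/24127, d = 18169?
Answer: 68822361131/13636580400 ≈ 5.0469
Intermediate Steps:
Q = -8782/24127 (Q = -8782*1/24127 = -8782/24127 ≈ -0.36399)
s = -900
Q/7065 + d/((-4*s)) = -8782/24127/7065 + 18169/((-4*(-900))) = -8782/24127*1/7065 + 18169/3600 = -8782/170457255 + 18169*(1/3600) = -8782/170457255 + 18169/3600 = 68822361131/13636580400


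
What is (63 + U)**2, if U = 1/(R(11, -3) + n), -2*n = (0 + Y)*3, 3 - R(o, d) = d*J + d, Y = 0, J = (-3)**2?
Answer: 4326400/1089 ≈ 3972.8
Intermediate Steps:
J = 9
R(o, d) = 3 - 10*d (R(o, d) = 3 - (d*9 + d) = 3 - (9*d + d) = 3 - 10*d)
n = 0 (n = -(0 + 0)*3/2 = -0*3 = -1/2*0 = 0)
U = 1/33 (U = 1/((3 - 10*(-3)) + 0) = 1/((3 + 30) + 0) = 1/(33 + 0) = 1/33 ≈ 0.030303)
(63 + U)**2 = (63 + 1/33)**2 = (2080/33)**2 = 4326400/1089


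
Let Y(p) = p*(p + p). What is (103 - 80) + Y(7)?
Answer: 121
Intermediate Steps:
Y(p) = 2*p² (Y(p) = p*(2*p) = 2*p²)
(103 - 80) + Y(7) = (103 - 80) + 2*7² = 23 + 2*49 = 23 + 98 = 121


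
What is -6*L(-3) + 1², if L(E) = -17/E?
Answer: -33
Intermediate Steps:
-6*L(-3) + 1² = -(-102)/(-3) + 1² = -(-102)*(-1)/3 + 1 = -6*17/3 + 1 = -34 + 1 = -33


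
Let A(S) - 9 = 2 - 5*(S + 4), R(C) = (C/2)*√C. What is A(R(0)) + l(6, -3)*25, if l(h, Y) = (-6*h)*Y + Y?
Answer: 2616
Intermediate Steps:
R(C) = C^(3/2)/2 (R(C) = (C*(½))*√C = (C/2)*√C = C^(3/2)/2)
l(h, Y) = Y - 6*Y*h (l(h, Y) = -6*Y*h + Y = Y - 6*Y*h)
A(S) = -9 - 5*S (A(S) = 9 + (2 - 5*(S + 4)) = 9 + (2 - 5*(4 + S)) = 9 + (2 + (-20 - 5*S)) = 9 + (-18 - 5*S) = -9 - 5*S)
A(R(0)) + l(6, -3)*25 = (-9 - 5*0^(3/2)/2) - 3*(1 - 6*6)*25 = (-9 - 5*0/2) - 3*(1 - 36)*25 = (-9 - 5*0) - 3*(-35)*25 = (-9 + 0) + 105*25 = -9 + 2625 = 2616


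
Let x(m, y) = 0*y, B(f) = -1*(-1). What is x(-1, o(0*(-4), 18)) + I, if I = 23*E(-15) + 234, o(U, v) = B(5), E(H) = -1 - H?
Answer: 556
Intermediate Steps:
B(f) = 1
o(U, v) = 1
x(m, y) = 0
I = 556 (I = 23*(-1 - 1*(-15)) + 234 = 23*(-1 + 15) + 234 = 23*14 + 234 = 322 + 234 = 556)
x(-1, o(0*(-4), 18)) + I = 0 + 556 = 556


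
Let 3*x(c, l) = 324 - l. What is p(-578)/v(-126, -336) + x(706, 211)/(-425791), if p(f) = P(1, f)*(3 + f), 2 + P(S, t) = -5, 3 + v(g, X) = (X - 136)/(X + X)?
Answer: -431879833109/246532989 ≈ -1751.8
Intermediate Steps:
v(g, X) = -3 + (-136 + X)/(2*X) (v(g, X) = -3 + (X - 136)/(X + X) = -3 + (-136 + X)/((2*X)) = -3 + (-136 + X)*(1/(2*X)) = -3 + (-136 + X)/(2*X))
P(S, t) = -7 (P(S, t) = -2 - 5 = -7)
p(f) = -21 - 7*f (p(f) = -7*(3 + f) = -21 - 7*f)
x(c, l) = 108 - l/3 (x(c, l) = (324 - l)/3 = 108 - l/3)
p(-578)/v(-126, -336) + x(706, 211)/(-425791) = (-21 - 7*(-578))/(-5/2 - 68/(-336)) + (108 - ⅓*211)/(-425791) = (-21 + 4046)/(-5/2 - 68*(-1/336)) + (108 - 211/3)*(-1/425791) = 4025/(-5/2 + 17/84) + (113/3)*(-1/425791) = 4025/(-193/84) - 113/1277373 = 4025*(-84/193) - 113/1277373 = -338100/193 - 113/1277373 = -431879833109/246532989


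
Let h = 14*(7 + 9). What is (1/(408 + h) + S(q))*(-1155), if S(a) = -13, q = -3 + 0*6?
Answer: 9488325/632 ≈ 15013.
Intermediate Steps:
q = -3 (q = -3 + 0 = -3)
h = 224 (h = 14*16 = 224)
(1/(408 + h) + S(q))*(-1155) = (1/(408 + 224) - 13)*(-1155) = (1/632 - 13)*(-1155) = -8215/632*(-1155) = 9488325/632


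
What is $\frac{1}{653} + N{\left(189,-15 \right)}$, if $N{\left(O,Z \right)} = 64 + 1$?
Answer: $\frac{42446}{653} \approx 65.001$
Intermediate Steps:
$N{\left(O,Z \right)} = 65$
$\frac{1}{653} + N{\left(189,-15 \right)} = \frac{1}{653} + 65 = \frac{42446}{653}$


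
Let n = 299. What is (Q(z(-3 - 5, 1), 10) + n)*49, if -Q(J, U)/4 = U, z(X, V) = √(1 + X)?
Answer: 12691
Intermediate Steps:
Q(J, U) = -4*U
(Q(z(-3 - 5, 1), 10) + n)*49 = (-4*10 + 299)*49 = (-40 + 299)*49 = 259*49 = 12691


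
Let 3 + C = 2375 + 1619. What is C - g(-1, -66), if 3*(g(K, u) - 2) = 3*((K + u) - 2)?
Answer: 4058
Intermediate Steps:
g(K, u) = K + u (g(K, u) = 2 + (3*((K + u) - 2))/3 = 2 + (3*(-2 + K + u))/3 = 2 + (-6 + 3*K + 3*u)/3 = 2 + (-2 + K + u) = K + u)
C = 3991 (C = -3 + (2375 + 1619) = -3 + 3994 = 3991)
C - g(-1, -66) = 3991 - (-1 - 66) = 3991 - 1*(-67) = 3991 + 67 = 4058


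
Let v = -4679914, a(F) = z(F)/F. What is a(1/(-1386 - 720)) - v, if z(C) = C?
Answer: 4679915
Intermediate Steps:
a(F) = 1 (a(F) = F/F = 1)
a(1/(-1386 - 720)) - v = 1 - 1*(-4679914) = 1 + 4679914 = 4679915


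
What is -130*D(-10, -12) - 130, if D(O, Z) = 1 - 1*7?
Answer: 650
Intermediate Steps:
D(O, Z) = -6 (D(O, Z) = 1 - 7 = -6)
-130*D(-10, -12) - 130 = -130*(-6) - 130 = 780 - 130 = 650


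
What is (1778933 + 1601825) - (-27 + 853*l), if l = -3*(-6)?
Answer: 3365431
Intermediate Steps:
l = 18
(1778933 + 1601825) - (-27 + 853*l) = (1778933 + 1601825) - (-27 + 853*18) = 3380758 - (-27 + 15354) = 3380758 - 1*15327 = 3380758 - 15327 = 3365431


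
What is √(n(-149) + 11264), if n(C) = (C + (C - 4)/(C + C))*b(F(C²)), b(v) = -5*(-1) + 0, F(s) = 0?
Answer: √934357246/298 ≈ 102.57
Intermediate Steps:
b(v) = 5 (b(v) = 5 + 0 = 5)
n(C) = 5*C + 5*(-4 + C)/(2*C) (n(C) = (C + (C - 4)/(C + C))*5 = (C + (-4 + C)/((2*C)))*5 = (C + (-4 + C)*(1/(2*C)))*5 = (C + (-4 + C)/(2*C))*5 = 5*C + 5*(-4 + C)/(2*C))
√(n(-149) + 11264) = √((5/2 - 10/(-149) + 5*(-149)) + 11264) = √((5/2 - 10*(-1/149) - 745) + 11264) = √((5/2 + 10/149 - 745) + 11264) = √(-221245/298 + 11264) = √(3135427/298) = √934357246/298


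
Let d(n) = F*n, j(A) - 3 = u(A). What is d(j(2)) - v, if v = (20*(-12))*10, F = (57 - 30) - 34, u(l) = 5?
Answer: 2344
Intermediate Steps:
j(A) = 8 (j(A) = 3 + 5 = 8)
F = -7 (F = 27 - 34 = -7)
d(n) = -7*n
v = -2400 (v = -240*10 = -2400)
d(j(2)) - v = -7*8 - 1*(-2400) = -56 + 2400 = 2344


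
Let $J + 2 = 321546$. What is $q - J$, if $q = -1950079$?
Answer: $-2271623$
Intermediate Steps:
$J = 321544$ ($J = -2 + 321546 = 321544$)
$q - J = -1950079 - 321544 = -2271623$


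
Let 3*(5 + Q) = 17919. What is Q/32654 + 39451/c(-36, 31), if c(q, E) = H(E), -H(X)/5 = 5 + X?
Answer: -643579357/2938860 ≈ -218.99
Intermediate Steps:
Q = 5968 (Q = -5 + (1/3)*17919 = -5 + 5973 = 5968)
H(X) = -25 - 5*X (H(X) = -5*(5 + X) = -25 - 5*X)
c(q, E) = -25 - 5*E
Q/32654 + 39451/c(-36, 31) = 5968/32654 + 39451/(-25 - 5*31) = 5968*(1/32654) + 39451/(-25 - 155) = 2984/16327 + 39451/(-180) = 2984/16327 + 39451*(-1/180) = 2984/16327 - 39451/180 = -643579357/2938860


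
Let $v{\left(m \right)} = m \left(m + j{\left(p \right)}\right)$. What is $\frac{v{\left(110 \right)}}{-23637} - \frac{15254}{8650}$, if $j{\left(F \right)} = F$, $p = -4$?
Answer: $- \frac{230708899}{102230025} \approx -2.2568$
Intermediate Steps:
$v{\left(m \right)} = m \left(-4 + m\right)$ ($v{\left(m \right)} = m \left(m - 4\right) = m \left(-4 + m\right)$)
$\frac{v{\left(110 \right)}}{-23637} - \frac{15254}{8650} = \frac{110 \left(-4 + 110\right)}{-23637} - \frac{15254}{8650} = 110 \cdot 106 \left(- \frac{1}{23637}\right) - \frac{7627}{4325} = 11660 \left(- \frac{1}{23637}\right) - \frac{7627}{4325} = - \frac{11660}{23637} - \frac{7627}{4325} = - \frac{230708899}{102230025}$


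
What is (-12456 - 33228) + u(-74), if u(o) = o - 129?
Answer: -45887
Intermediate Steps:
u(o) = -129 + o
(-12456 - 33228) + u(-74) = (-12456 - 33228) + (-129 - 74) = -45684 - 203 = -45887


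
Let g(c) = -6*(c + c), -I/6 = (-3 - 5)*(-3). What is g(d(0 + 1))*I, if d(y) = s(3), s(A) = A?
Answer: 5184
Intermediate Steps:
I = -144 (I = -6*(-3 - 5)*(-3) = -(-48)*(-3) = -6*24 = -144)
d(y) = 3
g(c) = -12*c
g(d(0 + 1))*I = -12*3*(-144) = -36*(-144) = 5184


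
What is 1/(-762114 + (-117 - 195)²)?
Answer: -1/664770 ≈ -1.5043e-6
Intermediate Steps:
1/(-762114 + (-117 - 195)²) = 1/(-762114 + (-312)²) = 1/(-762114 + 97344) = 1/(-664770) = -1/664770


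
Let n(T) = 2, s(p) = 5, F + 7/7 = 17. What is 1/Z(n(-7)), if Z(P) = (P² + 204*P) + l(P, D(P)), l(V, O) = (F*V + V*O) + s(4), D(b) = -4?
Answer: 1/441 ≈ 0.0022676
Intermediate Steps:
F = 16 (F = -1 + 17 = 16)
l(V, O) = 5 + 16*V + O*V (l(V, O) = (16*V + V*O) + 5 = (16*V + O*V) + 5 = 5 + 16*V + O*V)
Z(P) = 5 + P² + 216*P (Z(P) = (P² + 204*P) + (5 + 16*P - 4*P) = (P² + 204*P) + (5 + 12*P) = 5 + P² + 216*P)
1/Z(n(-7)) = 1/(5 + 2² + 216*2) = 1/(5 + 4 + 432) = 1/441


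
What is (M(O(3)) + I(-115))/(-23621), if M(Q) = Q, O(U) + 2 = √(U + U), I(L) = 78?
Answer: -76/23621 - √6/23621 ≈ -0.0033212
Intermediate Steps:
O(U) = -2 + √2*√U (O(U) = -2 + √(U + U) = -2 + √(2*U) = -2 + √2*√U)
(M(O(3)) + I(-115))/(-23621) = ((-2 + √2*√3) + 78)/(-23621) = ((-2 + √6) + 78)*(-1/23621) = (76 + √6)*(-1/23621) = -76/23621 - √6/23621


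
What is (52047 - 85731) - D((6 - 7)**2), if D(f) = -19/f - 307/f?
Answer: -33358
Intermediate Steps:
D(f) = -326/f
(52047 - 85731) - D((6 - 7)**2) = (52047 - 85731) - (-326)/((6 - 7)**2) = -33684 - (-326)/((-1)**2) = -33684 - (-326)/1 = -33684 - (-326) = -33684 - 1*(-326) = -33684 + 326 = -33358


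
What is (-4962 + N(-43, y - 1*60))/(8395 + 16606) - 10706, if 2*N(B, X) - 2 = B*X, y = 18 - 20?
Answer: -267664334/25001 ≈ -10706.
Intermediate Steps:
y = -2
N(B, X) = 1 + B*X/2 (N(B, X) = 1 + (B*X)/2 = 1 + B*X/2)
(-4962 + N(-43, y - 1*60))/(8395 + 16606) - 10706 = (-4962 + (1 + (½)*(-43)*(-2 - 1*60)))/(8395 + 16606) - 10706 = (-4962 + (1 + (½)*(-43)*(-2 - 60)))/25001 - 10706 = (-4962 + (1 + (½)*(-43)*(-62)))*(1/25001) - 10706 = (-4962 + (1 + 1333))*(1/25001) - 10706 = (-4962 + 1334)*(1/25001) - 10706 = -3628*1/25001 - 10706 = -3628/25001 - 10706 = -267664334/25001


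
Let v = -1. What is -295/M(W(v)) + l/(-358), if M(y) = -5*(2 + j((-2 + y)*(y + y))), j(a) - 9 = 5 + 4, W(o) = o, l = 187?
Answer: 8691/3580 ≈ 2.4277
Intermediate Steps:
j(a) = 18 (j(a) = 9 + (5 + 4) = 9 + 9 = 18)
M(y) = -100 (M(y) = -5*(2 + 18) = -5*20 = -100)
-295/M(W(v)) + l/(-358) = -295/(-100) + 187/(-358) = -295*(-1/100) + 187*(-1/358) = 59/20 - 187/358 = 8691/3580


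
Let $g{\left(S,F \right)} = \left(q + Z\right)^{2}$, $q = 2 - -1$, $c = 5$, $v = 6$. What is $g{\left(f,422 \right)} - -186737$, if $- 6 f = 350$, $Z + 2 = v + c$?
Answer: $186881$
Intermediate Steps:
$q = 3$ ($q = 2 + 1 = 3$)
$Z = 9$ ($Z = -2 + \left(6 + 5\right) = -2 + 11 = 9$)
$f = - \frac{175}{3}$ ($f = \left(- \frac{1}{6}\right) 350 = - \frac{175}{3} \approx -58.333$)
$g{\left(S,F \right)} = 144$ ($g{\left(S,F \right)} = \left(3 + 9\right)^{2} = 12^{2} = 144$)
$g{\left(f,422 \right)} - -186737 = 144 - -186737 = 144 + 186737 = 186881$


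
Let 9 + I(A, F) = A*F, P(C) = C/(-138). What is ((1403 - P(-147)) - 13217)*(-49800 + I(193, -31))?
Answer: 15161280728/23 ≈ 6.5919e+8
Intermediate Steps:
P(C) = -C/138 (P(C) = C*(-1/138) = -C/138)
I(A, F) = -9 + A*F
((1403 - P(-147)) - 13217)*(-49800 + I(193, -31)) = ((1403 - (-1)*(-147)/138) - 13217)*(-49800 + (-9 + 193*(-31))) = ((1403 - 1*49/46) - 13217)*(-49800 + (-9 - 5983)) = ((1403 - 49/46) - 13217)*(-49800 - 5992) = (64489/46 - 13217)*(-55792) = -543493/46*(-55792) = 15161280728/23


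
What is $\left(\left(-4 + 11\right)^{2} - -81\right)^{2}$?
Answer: $16900$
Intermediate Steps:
$\left(\left(-4 + 11\right)^{2} - -81\right)^{2} = \left(7^{2} + \left(-36 + 117\right)\right)^{2} = \left(49 + 81\right)^{2} = 130^{2} = 16900$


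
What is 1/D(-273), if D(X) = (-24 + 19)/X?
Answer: 273/5 ≈ 54.600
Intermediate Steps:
D(X) = -5/X
1/D(-273) = 1/(-5/(-273)) = 1/(-5*(-1/273)) = 1/(5/273) = 273/5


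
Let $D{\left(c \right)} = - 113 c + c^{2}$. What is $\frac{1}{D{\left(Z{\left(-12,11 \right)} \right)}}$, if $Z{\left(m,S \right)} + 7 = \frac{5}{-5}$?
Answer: $\frac{1}{968} \approx 0.0010331$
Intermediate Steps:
$Z{\left(m,S \right)} = -8$ ($Z{\left(m,S \right)} = -7 + \frac{5}{-5} = -7 + 5 \left(- \frac{1}{5}\right) = -7 - 1 = -8$)
$D{\left(c \right)} = c^{2} - 113 c$
$\frac{1}{D{\left(Z{\left(-12,11 \right)} \right)}} = \frac{1}{\left(-8\right) \left(-113 - 8\right)} = \frac{1}{\left(-8\right) \left(-121\right)} = \frac{1}{968}$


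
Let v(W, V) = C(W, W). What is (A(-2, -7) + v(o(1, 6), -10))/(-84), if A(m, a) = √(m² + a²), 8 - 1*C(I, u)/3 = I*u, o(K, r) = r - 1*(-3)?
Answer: 73/28 - √53/84 ≈ 2.5205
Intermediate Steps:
o(K, r) = 3 + r (o(K, r) = r + 3 = 3 + r)
C(I, u) = 24 - 3*I*u
v(W, V) = 24 - 3*W² (v(W, V) = 24 - 3*W*W = 24 - 3*W²)
A(m, a) = √(a² + m²)
(A(-2, -7) + v(o(1, 6), -10))/(-84) = (√((-7)² + (-2)²) + (24 - 3*(3 + 6)²))/(-84) = (√(49 + 4) + (24 - 3*9²))*(-1/84) = (√53 + (24 - 3*81))*(-1/84) = (√53 + (24 - 243))*(-1/84) = (√53 - 219)*(-1/84) = (-219 + √53)*(-1/84) = 73/28 - √53/84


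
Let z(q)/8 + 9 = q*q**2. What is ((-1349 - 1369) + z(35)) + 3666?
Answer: 343876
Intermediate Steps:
z(q) = -72 + 8*q**3 (z(q) = -72 + 8*(q*q**2) = -72 + 8*q**3)
((-1349 - 1369) + z(35)) + 3666 = ((-1349 - 1369) + (-72 + 8*35**3)) + 3666 = (-2718 + (-72 + 8*42875)) + 3666 = (-2718 + (-72 + 343000)) + 3666 = (-2718 + 342928) + 3666 = 340210 + 3666 = 343876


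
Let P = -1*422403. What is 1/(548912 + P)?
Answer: 1/126509 ≈ 7.9046e-6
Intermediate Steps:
P = -422403
1/(548912 + P) = 1/(548912 - 422403) = 1/126509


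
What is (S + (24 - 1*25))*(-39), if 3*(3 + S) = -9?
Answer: 273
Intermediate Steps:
S = -6 (S = -3 + (⅓)*(-9) = -3 - 3 = -6)
(S + (24 - 1*25))*(-39) = (-6 + (24 - 1*25))*(-39) = (-6 + (24 - 25))*(-39) = (-6 - 1)*(-39) = -7*(-39) = 273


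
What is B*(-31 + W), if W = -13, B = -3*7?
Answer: 924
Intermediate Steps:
B = -21
B*(-31 + W) = -21*(-31 - 13) = -21*(-44) = 924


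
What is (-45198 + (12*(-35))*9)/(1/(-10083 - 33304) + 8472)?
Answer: -2125008486/367574663 ≈ -5.7812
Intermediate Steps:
(-45198 + (12*(-35))*9)/(1/(-10083 - 33304) + 8472) = (-45198 - 420*9)/(1/(-43387) + 8472) = (-45198 - 3780)/(-1/43387 + 8472) = -48978/367574663/43387 = -48978*43387/367574663 = -2125008486/367574663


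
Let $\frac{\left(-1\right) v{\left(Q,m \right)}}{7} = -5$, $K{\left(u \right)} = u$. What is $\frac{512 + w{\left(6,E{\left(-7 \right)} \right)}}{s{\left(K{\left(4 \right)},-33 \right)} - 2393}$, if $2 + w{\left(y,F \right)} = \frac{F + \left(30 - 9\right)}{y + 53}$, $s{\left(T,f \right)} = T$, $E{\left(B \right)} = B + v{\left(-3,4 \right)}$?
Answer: $- \frac{30139}{140951} \approx -0.21383$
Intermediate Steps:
$v{\left(Q,m \right)} = 35$ ($v{\left(Q,m \right)} = \left(-7\right) \left(-5\right) = 35$)
$E{\left(B \right)} = 35 + B$ ($E{\left(B \right)} = B + 35 = 35 + B$)
$w{\left(y,F \right)} = -2 + \frac{21 + F}{53 + y}$ ($w{\left(y,F \right)} = -2 + \frac{F + \left(30 - 9\right)}{y + 53} = -2 + \frac{F + \left(30 - 9\right)}{53 + y} = -2 + \frac{F + 21}{53 + y} = -2 + \frac{21 + F}{53 + y}$)
$\frac{512 + w{\left(6,E{\left(-7 \right)} \right)}}{s{\left(K{\left(4 \right)},-33 \right)} - 2393} = \frac{512 + \frac{-85 + \left(35 - 7\right) - 12}{53 + 6}}{4 - 2393} = \frac{512 + \frac{-85 + 28 - 12}{59}}{-2389} = \left(512 + \frac{1}{59} \left(-69\right)\right) \left(- \frac{1}{2389}\right) = \left(512 - \frac{69}{59}\right) \left(- \frac{1}{2389}\right) = \frac{30139}{59} \left(- \frac{1}{2389}\right) = - \frac{30139}{140951}$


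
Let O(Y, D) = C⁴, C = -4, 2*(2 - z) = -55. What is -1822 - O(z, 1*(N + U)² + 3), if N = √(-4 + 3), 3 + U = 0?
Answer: -2078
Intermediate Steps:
U = -3 (U = -3 + 0 = -3)
z = 59/2 (z = 2 - ½*(-55) = 2 + 55/2 = 59/2 ≈ 29.500)
N = I (N = √(-1) = I ≈ 1.0*I)
O(Y, D) = 256 (O(Y, D) = (-4)⁴ = 256)
-1822 - O(z, 1*(N + U)² + 3) = -1822 - 1*256 = -1822 - 256 = -2078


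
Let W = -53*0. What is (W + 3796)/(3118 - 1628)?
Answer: 1898/745 ≈ 2.5476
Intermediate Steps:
W = 0
(W + 3796)/(3118 - 1628) = (0 + 3796)/(3118 - 1628) = 3796/1490 = 3796*(1/1490) = 1898/745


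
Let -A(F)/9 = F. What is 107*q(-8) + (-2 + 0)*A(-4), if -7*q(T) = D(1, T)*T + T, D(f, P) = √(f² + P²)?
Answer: 352/7 + 856*√65/7 ≈ 1036.2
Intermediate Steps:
D(f, P) = √(P² + f²)
q(T) = -T/7 - T*√(1 + T²)/7 (q(T) = -(√(T² + 1²)*T + T)/7 = -(√(T² + 1)*T + T)/7 = -(√(1 + T²)*T + T)/7 = -(T*√(1 + T²) + T)/7 = -(T + T*√(1 + T²))/7 = -T/7 - T*√(1 + T²)/7)
A(F) = -9*F
107*q(-8) + (-2 + 0)*A(-4) = 107*(-⅐*(-8)*(1 + √(1 + (-8)²))) + (-2 + 0)*(-9*(-4)) = 107*(-⅐*(-8)*(1 + √(1 + 64))) - 2*36 = 107*(-⅐*(-8)*(1 + √65)) - 72 = 107*(8/7 + 8*√65/7) - 72 = (856/7 + 856*√65/7) - 72 = 352/7 + 856*√65/7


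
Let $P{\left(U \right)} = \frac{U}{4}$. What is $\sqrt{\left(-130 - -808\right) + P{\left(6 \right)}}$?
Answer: $\frac{3 \sqrt{302}}{2} \approx 26.067$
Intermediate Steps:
$P{\left(U \right)} = \frac{U}{4}$ ($P{\left(U \right)} = U \frac{1}{4} = \frac{U}{4}$)
$\sqrt{\left(-130 - -808\right) + P{\left(6 \right)}} = \sqrt{\left(-130 - -808\right) + \frac{1}{4} \cdot 6} = \sqrt{\left(-130 + 808\right) + \frac{3}{2}} = \sqrt{678 + \frac{3}{2}} = \sqrt{\frac{1359}{2}} = \frac{3 \sqrt{302}}{2}$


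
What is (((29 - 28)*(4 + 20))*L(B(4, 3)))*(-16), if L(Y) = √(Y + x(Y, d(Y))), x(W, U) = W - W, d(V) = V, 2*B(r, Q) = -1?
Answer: -192*I*√2 ≈ -271.53*I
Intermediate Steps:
B(r, Q) = -½ (B(r, Q) = (½)*(-1) = -½)
x(W, U) = 0
L(Y) = √Y (L(Y) = √(Y + 0) = √Y)
(((29 - 28)*(4 + 20))*L(B(4, 3)))*(-16) = (((29 - 28)*(4 + 20))*√(-½))*(-16) = ((1*24)*(I*√2/2))*(-16) = (24*(I*√2/2))*(-16) = (12*I*√2)*(-16) = -192*I*√2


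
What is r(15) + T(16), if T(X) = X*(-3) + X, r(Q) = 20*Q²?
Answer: 4468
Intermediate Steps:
T(X) = -2*X (T(X) = -3*X + X = -2*X)
r(15) + T(16) = 20*15² - 2*16 = 20*225 - 32 = 4500 - 32 = 4468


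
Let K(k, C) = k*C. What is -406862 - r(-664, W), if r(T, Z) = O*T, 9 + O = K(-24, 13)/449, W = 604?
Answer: -185571430/449 ≈ -4.1330e+5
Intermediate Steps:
K(k, C) = C*k
O = -4353/449 (O = -9 + (13*(-24))/449 = -9 - 312*1/449 = -9 - 312/449 = -4353/449 ≈ -9.6949)
r(T, Z) = -4353*T/449
-406862 - r(-664, W) = -406862 - (-4353)*(-664)/449 = -406862 - 1*2890392/449 = -406862 - 2890392/449 = -185571430/449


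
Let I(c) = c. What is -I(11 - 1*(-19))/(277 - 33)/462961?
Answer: -15/56481242 ≈ -2.6557e-7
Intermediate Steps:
-I(11 - 1*(-19))/(277 - 33)/462961 = -(11 - 1*(-19))/(277 - 33)/462961 = -(11 + 19)/244*(1/462961) = -30/244*(1/462961) = -1*15/122*(1/462961) = -15/122*1/462961 = -15/56481242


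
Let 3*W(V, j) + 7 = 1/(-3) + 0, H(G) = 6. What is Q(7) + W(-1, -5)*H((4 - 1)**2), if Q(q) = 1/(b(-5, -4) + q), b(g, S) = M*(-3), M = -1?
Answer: -437/30 ≈ -14.567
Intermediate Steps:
b(g, S) = 3 (b(g, S) = -1*(-3) = 3)
Q(q) = 1/(3 + q)
W(V, j) = -22/9 (W(V, j) = -7/3 + (1/(-3) + 0)/3 = -7/3 + (-1/3 + 0)/3 = -7/3 + (1/3)*(-1/3) = -7/3 - 1/9 = -22/9)
Q(7) + W(-1, -5)*H((4 - 1)**2) = 1/(3 + 7) - 22/9*6 = 1/10 - 44/3 = -437/30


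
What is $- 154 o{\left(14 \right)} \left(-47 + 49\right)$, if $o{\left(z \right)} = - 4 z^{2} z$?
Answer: $3380608$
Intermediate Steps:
$o{\left(z \right)} = - 4 z^{3}$
$- 154 o{\left(14 \right)} \left(-47 + 49\right) = - 154 \left(- 4 \cdot 14^{3}\right) \left(-47 + 49\right) = - 154 \left(\left(-4\right) 2744\right) 2 = \left(-154\right) \left(-10976\right) 2 = 1690304 \cdot 2 = 3380608$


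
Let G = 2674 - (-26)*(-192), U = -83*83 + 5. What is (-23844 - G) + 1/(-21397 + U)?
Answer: -608776807/28281 ≈ -21526.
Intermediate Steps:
U = -6884 (U = -6889 + 5 = -6884)
G = -2318 (G = 2674 - 1*4992 = 2674 - 4992 = -2318)
(-23844 - G) + 1/(-21397 + U) = (-23844 - 1*(-2318)) + 1/(-21397 - 6884) = (-23844 + 2318) + 1/(-28281) = -21526 - 1/28281 = -608776807/28281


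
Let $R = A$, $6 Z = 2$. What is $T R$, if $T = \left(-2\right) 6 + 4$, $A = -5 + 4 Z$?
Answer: $\frac{88}{3} \approx 29.333$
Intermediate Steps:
$Z = \frac{1}{3}$ ($Z = \frac{1}{6} \cdot 2 = \frac{1}{3} \approx 0.33333$)
$A = - \frac{11}{3}$ ($A = -5 + 4 \cdot \frac{1}{3} = -5 + \frac{4}{3} = - \frac{11}{3} \approx -3.6667$)
$R = - \frac{11}{3} \approx -3.6667$
$T = -8$ ($T = -12 + 4 = -8$)
$T R = \left(-8\right) \left(- \frac{11}{3}\right) = \frac{88}{3}$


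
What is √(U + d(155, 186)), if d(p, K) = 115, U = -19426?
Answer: I*√19311 ≈ 138.96*I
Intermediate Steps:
√(U + d(155, 186)) = √(-19426 + 115) = √(-19311) = I*√19311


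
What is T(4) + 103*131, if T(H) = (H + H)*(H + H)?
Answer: 13557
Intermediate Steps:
T(H) = 4*H² (T(H) = (2*H)*(2*H) = 4*H²)
T(4) + 103*131 = 4*4² + 103*131 = 4*16 + 13493 = 64 + 13493 = 13557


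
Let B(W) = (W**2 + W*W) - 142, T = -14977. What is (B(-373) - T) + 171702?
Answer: 464795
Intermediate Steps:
B(W) = -142 + 2*W**2 (B(W) = (W**2 + W**2) - 142 = 2*W**2 - 142 = -142 + 2*W**2)
(B(-373) - T) + 171702 = ((-142 + 2*(-373)**2) - 1*(-14977)) + 171702 = ((-142 + 2*139129) + 14977) + 171702 = ((-142 + 278258) + 14977) + 171702 = (278116 + 14977) + 171702 = 293093 + 171702 = 464795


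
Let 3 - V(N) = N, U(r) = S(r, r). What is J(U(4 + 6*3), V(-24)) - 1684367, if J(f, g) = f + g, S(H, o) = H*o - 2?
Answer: -1683858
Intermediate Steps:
S(H, o) = -2 + H*o
U(r) = -2 + r² (U(r) = -2 + r*r = -2 + r²)
V(N) = 3 - N
J(U(4 + 6*3), V(-24)) - 1684367 = ((-2 + (4 + 6*3)²) + (3 - 1*(-24))) - 1684367 = ((-2 + (4 + 18)²) + (3 + 24)) - 1684367 = ((-2 + 22²) + 27) - 1684367 = ((-2 + 484) + 27) - 1684367 = (482 + 27) - 1684367 = 509 - 1684367 = -1683858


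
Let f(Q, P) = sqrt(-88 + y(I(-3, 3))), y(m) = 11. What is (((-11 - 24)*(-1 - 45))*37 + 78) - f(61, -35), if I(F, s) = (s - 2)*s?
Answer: 59648 - I*sqrt(77) ≈ 59648.0 - 8.775*I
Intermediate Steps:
I(F, s) = s*(-2 + s) (I(F, s) = (-2 + s)*s = s*(-2 + s))
f(Q, P) = I*sqrt(77) (f(Q, P) = sqrt(-88 + 11) = sqrt(-77) = I*sqrt(77))
(((-11 - 24)*(-1 - 45))*37 + 78) - f(61, -35) = (((-11 - 24)*(-1 - 45))*37 + 78) - I*sqrt(77) = (-35*(-46)*37 + 78) - I*sqrt(77) = (1610*37 + 78) - I*sqrt(77) = (59570 + 78) - I*sqrt(77) = 59648 - I*sqrt(77)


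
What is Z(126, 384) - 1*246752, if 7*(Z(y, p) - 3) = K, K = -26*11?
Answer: -1727529/7 ≈ -2.4679e+5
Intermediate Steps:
K = -286
Z(y, p) = -265/7 (Z(y, p) = 3 + (⅐)*(-286) = 3 - 286/7 = -265/7)
Z(126, 384) - 1*246752 = -265/7 - 1*246752 = -265/7 - 246752 = -1727529/7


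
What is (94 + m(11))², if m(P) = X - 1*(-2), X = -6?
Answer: 8100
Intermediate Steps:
m(P) = -4 (m(P) = -6 - 1*(-2) = -6 + 2 = -4)
(94 + m(11))² = (94 - 4)² = 90² = 8100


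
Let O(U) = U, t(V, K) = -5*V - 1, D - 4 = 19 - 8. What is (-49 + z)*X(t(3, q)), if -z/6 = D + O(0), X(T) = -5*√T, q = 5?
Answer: 2780*I ≈ 2780.0*I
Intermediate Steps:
D = 15 (D = 4 + (19 - 8) = 4 + 11 = 15)
t(V, K) = -1 - 5*V
z = -90 (z = -6*(15 + 0) = -6*15 = -90)
(-49 + z)*X(t(3, q)) = (-49 - 90)*(-5*√(-1 - 5*3)) = -(-695)*√(-1 - 15) = -(-695)*√(-16) = -(-695)*4*I = -(-2780)*I = 2780*I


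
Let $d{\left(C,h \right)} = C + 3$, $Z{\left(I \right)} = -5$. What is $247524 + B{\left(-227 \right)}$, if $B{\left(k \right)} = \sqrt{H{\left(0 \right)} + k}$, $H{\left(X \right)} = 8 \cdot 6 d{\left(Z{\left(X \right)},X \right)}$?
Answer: $247524 + i \sqrt{323} \approx 2.4752 \cdot 10^{5} + 17.972 i$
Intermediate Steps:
$d{\left(C,h \right)} = 3 + C$
$H{\left(X \right)} = -96$ ($H{\left(X \right)} = 8 \cdot 6 \left(3 - 5\right) = 8 \cdot 6 \left(-2\right) = 8 \left(-12\right) = -96$)
$B{\left(k \right)} = \sqrt{-96 + k}$
$247524 + B{\left(-227 \right)} = 247524 + \sqrt{-96 - 227} = 247524 + \sqrt{-323} = 247524 + i \sqrt{323}$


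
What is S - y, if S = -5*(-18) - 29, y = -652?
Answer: 713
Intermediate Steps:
S = 61 (S = 90 - 29 = 61)
S - y = 61 - 1*(-652) = 61 + 652 = 713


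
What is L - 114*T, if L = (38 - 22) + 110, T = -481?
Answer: 54960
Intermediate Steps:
L = 126 (L = 16 + 110 = 126)
L - 114*T = 126 - 114*(-481) = 126 + 54834 = 54960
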